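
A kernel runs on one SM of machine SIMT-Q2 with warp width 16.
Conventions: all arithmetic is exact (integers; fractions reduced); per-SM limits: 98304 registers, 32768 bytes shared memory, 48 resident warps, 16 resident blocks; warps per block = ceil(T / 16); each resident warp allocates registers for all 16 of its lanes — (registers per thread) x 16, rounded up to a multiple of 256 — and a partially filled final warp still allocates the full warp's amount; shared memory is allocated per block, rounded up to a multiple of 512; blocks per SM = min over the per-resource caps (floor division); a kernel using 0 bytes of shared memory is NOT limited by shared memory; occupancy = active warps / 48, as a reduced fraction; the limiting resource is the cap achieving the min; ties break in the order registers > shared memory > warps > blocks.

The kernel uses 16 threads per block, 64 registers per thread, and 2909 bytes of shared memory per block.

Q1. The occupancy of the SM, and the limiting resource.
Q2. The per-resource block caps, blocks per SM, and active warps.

Answer: occupancy 5/24, limited by shared memory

registers: 96 blocks
shared memory: 10 blocks
warps: 48 blocks
blocks: 16 blocks

Answer: 10 blocks, 10 active warps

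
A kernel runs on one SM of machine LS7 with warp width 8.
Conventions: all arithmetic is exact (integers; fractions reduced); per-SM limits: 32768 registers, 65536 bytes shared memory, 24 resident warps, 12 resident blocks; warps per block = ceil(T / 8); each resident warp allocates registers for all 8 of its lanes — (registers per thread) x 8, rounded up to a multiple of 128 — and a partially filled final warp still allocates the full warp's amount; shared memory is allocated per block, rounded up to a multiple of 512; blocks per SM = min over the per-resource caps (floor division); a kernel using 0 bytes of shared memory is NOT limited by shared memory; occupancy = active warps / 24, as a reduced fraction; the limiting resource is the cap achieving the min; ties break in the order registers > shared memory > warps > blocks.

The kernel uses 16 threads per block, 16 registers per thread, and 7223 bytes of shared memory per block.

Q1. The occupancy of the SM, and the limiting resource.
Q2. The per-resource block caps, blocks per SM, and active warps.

Answer: occupancy 2/3, limited by shared memory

registers: 128 blocks
shared memory: 8 blocks
warps: 12 blocks
blocks: 12 blocks

Answer: 8 blocks, 16 active warps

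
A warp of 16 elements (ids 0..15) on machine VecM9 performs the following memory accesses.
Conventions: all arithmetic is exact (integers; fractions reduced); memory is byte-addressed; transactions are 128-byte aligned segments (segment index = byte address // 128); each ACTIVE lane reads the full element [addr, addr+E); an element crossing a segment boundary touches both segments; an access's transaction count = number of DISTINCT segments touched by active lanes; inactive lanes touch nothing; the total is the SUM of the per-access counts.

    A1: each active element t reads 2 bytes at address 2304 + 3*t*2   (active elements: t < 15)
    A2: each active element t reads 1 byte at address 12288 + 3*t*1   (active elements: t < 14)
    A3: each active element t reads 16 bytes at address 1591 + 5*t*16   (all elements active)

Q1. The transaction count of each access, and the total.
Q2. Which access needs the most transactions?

A1: 1 transaction
A2: 1 transaction
A3: 10 transactions

Answer: 1,1,10; total 12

Answer: A3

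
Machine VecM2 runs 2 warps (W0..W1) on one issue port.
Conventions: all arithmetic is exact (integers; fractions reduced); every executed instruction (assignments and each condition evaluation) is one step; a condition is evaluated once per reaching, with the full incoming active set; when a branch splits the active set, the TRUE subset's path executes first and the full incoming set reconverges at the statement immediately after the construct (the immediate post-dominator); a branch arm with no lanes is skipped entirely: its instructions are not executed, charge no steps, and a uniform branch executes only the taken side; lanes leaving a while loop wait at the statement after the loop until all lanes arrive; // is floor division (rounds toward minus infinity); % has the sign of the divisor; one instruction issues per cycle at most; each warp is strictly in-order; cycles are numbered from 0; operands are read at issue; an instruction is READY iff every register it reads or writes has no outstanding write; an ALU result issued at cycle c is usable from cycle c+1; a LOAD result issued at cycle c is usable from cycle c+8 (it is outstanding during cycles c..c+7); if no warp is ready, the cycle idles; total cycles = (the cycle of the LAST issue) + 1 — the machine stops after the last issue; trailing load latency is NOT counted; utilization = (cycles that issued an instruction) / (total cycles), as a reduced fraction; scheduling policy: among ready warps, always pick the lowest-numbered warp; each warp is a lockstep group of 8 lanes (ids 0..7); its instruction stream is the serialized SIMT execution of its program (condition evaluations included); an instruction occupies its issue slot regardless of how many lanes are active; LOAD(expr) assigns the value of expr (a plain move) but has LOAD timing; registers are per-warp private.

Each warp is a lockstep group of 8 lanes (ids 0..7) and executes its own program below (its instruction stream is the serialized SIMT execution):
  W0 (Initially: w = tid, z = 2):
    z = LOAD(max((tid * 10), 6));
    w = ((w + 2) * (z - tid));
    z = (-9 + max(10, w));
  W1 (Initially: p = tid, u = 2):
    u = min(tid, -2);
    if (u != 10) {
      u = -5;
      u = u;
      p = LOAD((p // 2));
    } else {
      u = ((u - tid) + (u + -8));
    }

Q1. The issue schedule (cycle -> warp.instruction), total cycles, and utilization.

cycle 0: W0.I0
cycle 1: W1.I0
cycle 2: W1.I1
cycle 3: W1.I2
cycle 4: W1.I3
cycle 5: W1.I4
cycle 6: idle
cycle 7: idle
cycle 8: W0.I1
cycle 9: W0.I2

Answer: 10 cycles, utilization 4/5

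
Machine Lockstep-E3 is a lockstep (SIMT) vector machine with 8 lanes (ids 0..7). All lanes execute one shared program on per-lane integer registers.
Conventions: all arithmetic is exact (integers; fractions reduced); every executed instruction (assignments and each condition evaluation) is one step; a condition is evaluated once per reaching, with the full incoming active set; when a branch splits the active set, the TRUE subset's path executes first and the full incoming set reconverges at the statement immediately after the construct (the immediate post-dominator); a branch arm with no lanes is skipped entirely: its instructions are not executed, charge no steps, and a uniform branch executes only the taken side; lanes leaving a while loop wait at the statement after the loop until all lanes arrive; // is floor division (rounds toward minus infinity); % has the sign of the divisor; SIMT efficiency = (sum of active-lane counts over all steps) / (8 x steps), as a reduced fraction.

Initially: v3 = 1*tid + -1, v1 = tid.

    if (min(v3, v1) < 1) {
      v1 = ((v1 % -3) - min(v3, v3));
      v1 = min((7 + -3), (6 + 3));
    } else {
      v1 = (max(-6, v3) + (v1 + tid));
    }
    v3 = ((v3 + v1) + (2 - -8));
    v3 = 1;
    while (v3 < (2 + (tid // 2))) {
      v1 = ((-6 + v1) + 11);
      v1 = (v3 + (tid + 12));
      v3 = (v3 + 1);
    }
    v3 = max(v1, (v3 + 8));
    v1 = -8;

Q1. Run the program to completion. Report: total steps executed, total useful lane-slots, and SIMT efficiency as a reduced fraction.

Answer: 25 steps, 138 useful, 69/100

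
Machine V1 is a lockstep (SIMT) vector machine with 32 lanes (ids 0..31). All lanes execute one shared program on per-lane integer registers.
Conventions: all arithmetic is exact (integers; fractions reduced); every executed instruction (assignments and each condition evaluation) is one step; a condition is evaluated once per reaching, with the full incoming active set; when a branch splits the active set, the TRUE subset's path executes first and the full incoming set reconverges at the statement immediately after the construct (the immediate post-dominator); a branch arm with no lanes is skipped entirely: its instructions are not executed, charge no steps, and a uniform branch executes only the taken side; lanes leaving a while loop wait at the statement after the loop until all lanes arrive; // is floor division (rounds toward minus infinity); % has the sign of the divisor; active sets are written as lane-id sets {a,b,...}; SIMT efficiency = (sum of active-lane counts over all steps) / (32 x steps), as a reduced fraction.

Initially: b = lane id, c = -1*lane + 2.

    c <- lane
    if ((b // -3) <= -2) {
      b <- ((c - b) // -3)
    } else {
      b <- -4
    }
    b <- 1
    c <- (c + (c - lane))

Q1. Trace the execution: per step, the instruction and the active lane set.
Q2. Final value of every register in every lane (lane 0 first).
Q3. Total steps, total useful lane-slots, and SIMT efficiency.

step 0: c <- lane                    {0,1,2,3,4,5,6,7,8,9,10,11,12,13,14,15,16,17,18,19,20,21,22,23,24,25,26,27,28,29,30,31}
step 1: eval ((b // -3) <= -2)       {0,1,2,3,4,5,6,7,8,9,10,11,12,13,14,15,16,17,18,19,20,21,22,23,24,25,26,27,28,29,30,31}
step 2: b <- ((c - b) // -3)         {4,5,6,7,8,9,10,11,12,13,14,15,16,17,18,19,20,21,22,23,24,25,26,27,28,29,30,31}
step 3: b <- -4                      {0,1,2,3}
step 4: b <- 1                       {0,1,2,3,4,5,6,7,8,9,10,11,12,13,14,15,16,17,18,19,20,21,22,23,24,25,26,27,28,29,30,31}
step 5: c <- (c + (c - lane))        {0,1,2,3,4,5,6,7,8,9,10,11,12,13,14,15,16,17,18,19,20,21,22,23,24,25,26,27,28,29,30,31}

Answer: 6 steps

b: 1,1,1,1,1,1,1,1,1,1,1,1,1,1,1,1,1,1,1,1,1,1,1,1,1,1,1,1,1,1,1,1
c: 0,1,2,3,4,5,6,7,8,9,10,11,12,13,14,15,16,17,18,19,20,21,22,23,24,25,26,27,28,29,30,31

steps = 6; useful = 160; efficiency = 160/192 = 5/6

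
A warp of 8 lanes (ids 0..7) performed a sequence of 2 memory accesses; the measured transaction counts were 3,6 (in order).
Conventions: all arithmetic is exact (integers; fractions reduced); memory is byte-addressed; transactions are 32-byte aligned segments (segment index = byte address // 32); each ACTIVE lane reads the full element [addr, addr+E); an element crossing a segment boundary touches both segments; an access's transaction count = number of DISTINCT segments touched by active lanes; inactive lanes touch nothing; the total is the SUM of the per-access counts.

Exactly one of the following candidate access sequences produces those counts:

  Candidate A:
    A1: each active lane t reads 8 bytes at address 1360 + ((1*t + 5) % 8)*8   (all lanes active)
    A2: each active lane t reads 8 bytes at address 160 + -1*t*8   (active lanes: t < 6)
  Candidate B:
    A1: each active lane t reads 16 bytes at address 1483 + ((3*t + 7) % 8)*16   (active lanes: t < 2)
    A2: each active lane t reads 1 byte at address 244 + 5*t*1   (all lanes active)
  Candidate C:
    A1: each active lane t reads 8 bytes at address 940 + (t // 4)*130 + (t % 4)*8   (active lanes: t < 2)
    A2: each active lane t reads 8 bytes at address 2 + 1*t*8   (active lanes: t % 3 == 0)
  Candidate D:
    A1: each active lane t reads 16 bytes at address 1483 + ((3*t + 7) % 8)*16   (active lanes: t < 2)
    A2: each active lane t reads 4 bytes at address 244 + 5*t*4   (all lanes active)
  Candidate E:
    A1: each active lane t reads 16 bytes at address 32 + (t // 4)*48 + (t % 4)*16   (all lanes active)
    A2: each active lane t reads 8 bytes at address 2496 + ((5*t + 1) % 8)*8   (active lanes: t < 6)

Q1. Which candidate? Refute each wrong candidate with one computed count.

A: A2 gives 3 transactions, not 6
B: A2 gives 2 transactions, not 6
C: A1 gives 1 transaction, not 3
E: A1 gives 4 transactions, not 3
D: all counts match (3,6)

Answer: D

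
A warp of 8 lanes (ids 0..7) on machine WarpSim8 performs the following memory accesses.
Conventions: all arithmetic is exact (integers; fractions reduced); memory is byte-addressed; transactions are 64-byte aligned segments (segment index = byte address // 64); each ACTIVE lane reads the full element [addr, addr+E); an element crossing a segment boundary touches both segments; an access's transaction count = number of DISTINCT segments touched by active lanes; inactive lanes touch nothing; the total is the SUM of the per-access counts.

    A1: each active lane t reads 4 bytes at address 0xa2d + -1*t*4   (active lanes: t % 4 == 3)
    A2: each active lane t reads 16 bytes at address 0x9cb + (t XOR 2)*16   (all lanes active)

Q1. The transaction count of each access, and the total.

A1: 1 transaction
A2: 3 transactions

Answer: 1,3; total 4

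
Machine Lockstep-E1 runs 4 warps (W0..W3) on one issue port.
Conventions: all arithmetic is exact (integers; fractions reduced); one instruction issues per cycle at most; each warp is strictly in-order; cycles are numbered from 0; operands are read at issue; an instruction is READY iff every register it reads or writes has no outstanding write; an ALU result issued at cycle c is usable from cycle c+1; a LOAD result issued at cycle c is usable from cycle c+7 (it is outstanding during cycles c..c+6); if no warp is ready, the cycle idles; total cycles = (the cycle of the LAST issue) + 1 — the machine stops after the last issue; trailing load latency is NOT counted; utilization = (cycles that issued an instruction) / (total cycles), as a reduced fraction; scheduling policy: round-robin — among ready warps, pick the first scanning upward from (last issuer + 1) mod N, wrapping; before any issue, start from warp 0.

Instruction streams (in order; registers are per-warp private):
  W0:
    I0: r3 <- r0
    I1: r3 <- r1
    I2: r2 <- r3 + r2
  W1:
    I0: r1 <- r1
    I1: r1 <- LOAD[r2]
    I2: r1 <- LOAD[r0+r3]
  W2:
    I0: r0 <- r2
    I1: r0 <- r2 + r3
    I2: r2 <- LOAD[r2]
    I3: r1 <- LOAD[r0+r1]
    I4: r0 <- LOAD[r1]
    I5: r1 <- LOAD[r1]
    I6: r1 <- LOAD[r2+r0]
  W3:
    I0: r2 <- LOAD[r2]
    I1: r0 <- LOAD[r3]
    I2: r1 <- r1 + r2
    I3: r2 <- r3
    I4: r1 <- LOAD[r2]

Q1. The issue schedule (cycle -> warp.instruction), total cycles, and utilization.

cycle 0: W0.I0
cycle 1: W1.I0
cycle 2: W2.I0
cycle 3: W3.I0
cycle 4: W0.I1
cycle 5: W1.I1
cycle 6: W2.I1
cycle 7: W3.I1
cycle 8: W0.I2
cycle 9: W2.I2
cycle 10: W3.I2
cycle 11: W2.I3
cycle 12: W3.I3
cycle 13: W1.I2
cycle 14: W3.I4
cycle 15: idle
cycle 16: idle
cycle 17: idle
cycle 18: W2.I4
cycle 19: W2.I5
cycle 20: idle
cycle 21: idle
cycle 22: idle
cycle 23: idle
cycle 24: idle
cycle 25: idle
cycle 26: W2.I6

Answer: 27 cycles, utilization 2/3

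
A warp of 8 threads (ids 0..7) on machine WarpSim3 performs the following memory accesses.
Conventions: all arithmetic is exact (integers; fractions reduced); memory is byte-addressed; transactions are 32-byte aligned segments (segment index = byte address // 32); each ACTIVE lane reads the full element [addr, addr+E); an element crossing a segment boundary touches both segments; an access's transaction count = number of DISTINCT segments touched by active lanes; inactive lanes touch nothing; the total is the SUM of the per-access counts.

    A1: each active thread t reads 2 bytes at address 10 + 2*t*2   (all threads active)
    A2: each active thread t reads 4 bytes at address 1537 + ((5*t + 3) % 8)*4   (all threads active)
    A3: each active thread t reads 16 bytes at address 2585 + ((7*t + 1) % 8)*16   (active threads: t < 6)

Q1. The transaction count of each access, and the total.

A1: 2 transactions
A2: 2 transactions
A3: 5 transactions

Answer: 2,2,5; total 9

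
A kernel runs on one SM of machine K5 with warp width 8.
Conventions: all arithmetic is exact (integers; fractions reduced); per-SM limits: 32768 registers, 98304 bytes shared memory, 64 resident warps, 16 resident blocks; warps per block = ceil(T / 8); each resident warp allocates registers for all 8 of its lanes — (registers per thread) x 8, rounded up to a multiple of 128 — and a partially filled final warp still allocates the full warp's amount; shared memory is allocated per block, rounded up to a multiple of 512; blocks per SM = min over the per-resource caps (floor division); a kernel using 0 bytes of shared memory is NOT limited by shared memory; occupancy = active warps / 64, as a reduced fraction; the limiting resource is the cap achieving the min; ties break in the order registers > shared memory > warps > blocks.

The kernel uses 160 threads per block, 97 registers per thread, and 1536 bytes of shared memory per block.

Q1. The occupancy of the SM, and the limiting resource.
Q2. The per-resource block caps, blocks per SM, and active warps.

Answer: occupancy 5/16, limited by registers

registers: 1 block
shared memory: 64 blocks
warps: 3 blocks
blocks: 16 blocks

Answer: 1 block, 20 active warps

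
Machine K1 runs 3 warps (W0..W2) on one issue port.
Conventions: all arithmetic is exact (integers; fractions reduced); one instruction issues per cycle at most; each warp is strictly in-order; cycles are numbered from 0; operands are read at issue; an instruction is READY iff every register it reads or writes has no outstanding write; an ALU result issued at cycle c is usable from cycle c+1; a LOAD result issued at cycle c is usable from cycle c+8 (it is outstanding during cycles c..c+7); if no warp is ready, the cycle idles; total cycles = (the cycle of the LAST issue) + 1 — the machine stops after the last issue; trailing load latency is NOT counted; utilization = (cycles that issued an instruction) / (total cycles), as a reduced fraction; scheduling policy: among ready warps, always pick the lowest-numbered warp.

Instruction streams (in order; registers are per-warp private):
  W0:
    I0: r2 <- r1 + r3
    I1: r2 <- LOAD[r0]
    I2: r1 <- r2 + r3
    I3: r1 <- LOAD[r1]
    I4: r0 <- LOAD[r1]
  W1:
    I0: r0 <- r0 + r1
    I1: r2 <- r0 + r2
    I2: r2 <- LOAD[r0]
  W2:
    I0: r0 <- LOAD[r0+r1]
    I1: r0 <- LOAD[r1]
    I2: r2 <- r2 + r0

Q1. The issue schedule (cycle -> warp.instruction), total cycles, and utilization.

cycle 0: W0.I0
cycle 1: W0.I1
cycle 2: W1.I0
cycle 3: W1.I1
cycle 4: W1.I2
cycle 5: W2.I0
cycle 6: idle
cycle 7: idle
cycle 8: idle
cycle 9: W0.I2
cycle 10: W0.I3
cycle 11: idle
cycle 12: idle
cycle 13: W2.I1
cycle 14: idle
cycle 15: idle
cycle 16: idle
cycle 17: idle
cycle 18: W0.I4
cycle 19: idle
cycle 20: idle
cycle 21: W2.I2

Answer: 22 cycles, utilization 1/2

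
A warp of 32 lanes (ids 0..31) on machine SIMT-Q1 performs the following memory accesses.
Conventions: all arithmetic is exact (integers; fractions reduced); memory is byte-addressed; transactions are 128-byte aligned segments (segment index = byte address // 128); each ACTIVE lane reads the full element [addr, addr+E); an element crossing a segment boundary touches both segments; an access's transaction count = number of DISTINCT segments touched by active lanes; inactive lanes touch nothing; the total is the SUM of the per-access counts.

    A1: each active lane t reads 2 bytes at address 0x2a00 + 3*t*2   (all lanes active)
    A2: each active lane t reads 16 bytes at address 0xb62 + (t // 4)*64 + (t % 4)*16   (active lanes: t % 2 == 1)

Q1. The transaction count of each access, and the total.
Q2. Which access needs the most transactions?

A1: 2 transactions
A2: 5 transactions

Answer: 2,5; total 7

Answer: A2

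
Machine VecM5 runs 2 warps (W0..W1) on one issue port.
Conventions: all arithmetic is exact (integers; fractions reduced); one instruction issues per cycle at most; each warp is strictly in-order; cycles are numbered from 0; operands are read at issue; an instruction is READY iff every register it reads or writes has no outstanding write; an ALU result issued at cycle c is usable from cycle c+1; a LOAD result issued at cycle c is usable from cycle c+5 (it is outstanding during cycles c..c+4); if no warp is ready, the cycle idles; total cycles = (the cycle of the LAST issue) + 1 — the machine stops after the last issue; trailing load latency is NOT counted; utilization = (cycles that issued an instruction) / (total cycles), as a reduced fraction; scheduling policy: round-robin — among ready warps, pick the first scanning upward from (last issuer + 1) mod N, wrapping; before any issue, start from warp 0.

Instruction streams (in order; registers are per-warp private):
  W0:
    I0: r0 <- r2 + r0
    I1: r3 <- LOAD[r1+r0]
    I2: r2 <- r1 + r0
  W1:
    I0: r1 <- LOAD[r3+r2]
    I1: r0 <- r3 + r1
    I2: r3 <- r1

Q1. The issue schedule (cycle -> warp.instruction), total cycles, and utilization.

cycle 0: W0.I0
cycle 1: W1.I0
cycle 2: W0.I1
cycle 3: W0.I2
cycle 4: idle
cycle 5: idle
cycle 6: W1.I1
cycle 7: W1.I2

Answer: 8 cycles, utilization 3/4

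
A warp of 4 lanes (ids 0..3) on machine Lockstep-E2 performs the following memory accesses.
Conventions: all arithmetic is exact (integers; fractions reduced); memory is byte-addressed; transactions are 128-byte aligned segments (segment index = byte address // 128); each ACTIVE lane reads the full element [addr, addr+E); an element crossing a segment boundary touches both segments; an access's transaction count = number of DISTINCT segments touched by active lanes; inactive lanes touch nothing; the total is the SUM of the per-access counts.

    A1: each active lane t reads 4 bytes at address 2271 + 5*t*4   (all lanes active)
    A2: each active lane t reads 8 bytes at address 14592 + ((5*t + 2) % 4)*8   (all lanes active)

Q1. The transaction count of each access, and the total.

A1: 2 transactions
A2: 1 transaction

Answer: 2,1; total 3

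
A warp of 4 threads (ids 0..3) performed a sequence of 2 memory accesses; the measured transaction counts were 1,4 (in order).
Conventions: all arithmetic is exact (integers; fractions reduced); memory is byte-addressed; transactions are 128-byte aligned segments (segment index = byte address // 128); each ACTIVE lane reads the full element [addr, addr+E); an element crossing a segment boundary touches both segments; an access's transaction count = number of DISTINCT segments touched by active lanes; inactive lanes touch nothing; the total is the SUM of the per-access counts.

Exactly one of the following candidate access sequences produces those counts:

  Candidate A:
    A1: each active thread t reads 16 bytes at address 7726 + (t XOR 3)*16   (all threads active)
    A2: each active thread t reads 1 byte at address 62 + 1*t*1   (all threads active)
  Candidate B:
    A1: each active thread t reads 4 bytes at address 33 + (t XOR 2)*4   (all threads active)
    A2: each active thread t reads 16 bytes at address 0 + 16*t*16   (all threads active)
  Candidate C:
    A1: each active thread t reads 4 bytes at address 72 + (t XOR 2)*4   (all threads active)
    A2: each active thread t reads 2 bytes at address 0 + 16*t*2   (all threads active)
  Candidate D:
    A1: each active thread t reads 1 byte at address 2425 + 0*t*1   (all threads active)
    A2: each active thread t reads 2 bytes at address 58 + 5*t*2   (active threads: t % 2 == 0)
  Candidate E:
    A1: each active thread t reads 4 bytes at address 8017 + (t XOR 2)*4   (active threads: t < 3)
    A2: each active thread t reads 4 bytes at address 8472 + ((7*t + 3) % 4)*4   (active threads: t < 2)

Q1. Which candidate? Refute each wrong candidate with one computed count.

A: A2 gives 1 transaction, not 4
C: A2 gives 1 transaction, not 4
D: A2 gives 1 transaction, not 4
E: A2 gives 1 transaction, not 4
B: all counts match (1,4)

Answer: B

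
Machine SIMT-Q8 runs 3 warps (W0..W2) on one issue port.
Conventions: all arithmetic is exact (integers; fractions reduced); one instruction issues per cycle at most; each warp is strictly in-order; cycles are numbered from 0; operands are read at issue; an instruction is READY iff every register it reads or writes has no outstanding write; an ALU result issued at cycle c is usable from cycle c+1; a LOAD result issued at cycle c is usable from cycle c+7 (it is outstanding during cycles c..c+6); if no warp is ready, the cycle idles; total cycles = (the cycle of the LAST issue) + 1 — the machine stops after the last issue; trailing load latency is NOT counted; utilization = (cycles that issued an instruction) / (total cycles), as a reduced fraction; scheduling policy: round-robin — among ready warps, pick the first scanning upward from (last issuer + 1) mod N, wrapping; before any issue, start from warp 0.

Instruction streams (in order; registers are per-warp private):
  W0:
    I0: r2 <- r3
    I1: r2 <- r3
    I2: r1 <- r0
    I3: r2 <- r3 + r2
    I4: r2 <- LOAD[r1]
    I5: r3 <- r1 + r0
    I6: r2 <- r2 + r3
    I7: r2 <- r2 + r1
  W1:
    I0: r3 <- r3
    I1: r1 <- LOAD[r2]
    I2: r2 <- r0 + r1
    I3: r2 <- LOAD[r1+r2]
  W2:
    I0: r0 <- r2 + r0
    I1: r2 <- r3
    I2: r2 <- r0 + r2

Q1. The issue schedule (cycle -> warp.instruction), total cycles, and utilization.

cycle 0: W0.I0
cycle 1: W1.I0
cycle 2: W2.I0
cycle 3: W0.I1
cycle 4: W1.I1
cycle 5: W2.I1
cycle 6: W0.I2
cycle 7: W2.I2
cycle 8: W0.I3
cycle 9: W0.I4
cycle 10: W0.I5
cycle 11: W1.I2
cycle 12: W1.I3
cycle 13: idle
cycle 14: idle
cycle 15: idle
cycle 16: W0.I6
cycle 17: W0.I7

Answer: 18 cycles, utilization 5/6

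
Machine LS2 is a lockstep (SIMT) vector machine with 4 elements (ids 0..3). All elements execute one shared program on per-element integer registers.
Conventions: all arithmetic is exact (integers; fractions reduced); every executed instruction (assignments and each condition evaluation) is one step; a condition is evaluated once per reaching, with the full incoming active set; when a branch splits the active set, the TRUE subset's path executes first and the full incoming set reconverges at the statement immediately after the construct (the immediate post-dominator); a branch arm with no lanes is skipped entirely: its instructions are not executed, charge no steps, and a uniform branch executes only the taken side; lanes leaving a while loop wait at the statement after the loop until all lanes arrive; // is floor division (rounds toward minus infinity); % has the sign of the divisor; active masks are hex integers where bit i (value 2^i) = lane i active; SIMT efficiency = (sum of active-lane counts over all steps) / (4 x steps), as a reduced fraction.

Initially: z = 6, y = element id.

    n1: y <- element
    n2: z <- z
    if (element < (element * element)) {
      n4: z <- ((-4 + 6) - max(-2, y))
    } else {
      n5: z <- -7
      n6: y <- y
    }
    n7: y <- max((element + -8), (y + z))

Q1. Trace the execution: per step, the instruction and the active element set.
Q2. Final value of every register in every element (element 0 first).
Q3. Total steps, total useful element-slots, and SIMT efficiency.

step 0: y <- element                 0xf
step 1: z <- z                       0xf
step 2: eval (element < (element * element)) 0xf
step 3: z <- ((-4 + 6) - max(-2, y)) 0xc
step 4: z <- -7                      0x3
step 5: y <- y                       0x3
step 6: y <- max((element + -8), (y + z)) 0xf

Answer: 7 steps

z: -7,-7,0,-1
y: -7,-6,2,2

steps = 7; useful = 22; efficiency = 22/28 = 11/14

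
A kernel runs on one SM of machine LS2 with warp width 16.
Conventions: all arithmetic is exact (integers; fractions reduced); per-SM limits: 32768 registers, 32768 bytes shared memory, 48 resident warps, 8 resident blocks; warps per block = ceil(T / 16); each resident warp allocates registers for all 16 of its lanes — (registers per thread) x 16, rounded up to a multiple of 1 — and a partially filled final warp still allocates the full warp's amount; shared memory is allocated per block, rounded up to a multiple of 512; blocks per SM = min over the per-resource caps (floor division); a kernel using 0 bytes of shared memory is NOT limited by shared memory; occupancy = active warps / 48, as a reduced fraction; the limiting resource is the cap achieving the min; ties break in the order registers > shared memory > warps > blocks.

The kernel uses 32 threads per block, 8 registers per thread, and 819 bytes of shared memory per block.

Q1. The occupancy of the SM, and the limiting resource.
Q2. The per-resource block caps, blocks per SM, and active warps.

Answer: occupancy 1/3, limited by blocks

registers: 128 blocks
shared memory: 32 blocks
warps: 24 blocks
blocks: 8 blocks

Answer: 8 blocks, 16 active warps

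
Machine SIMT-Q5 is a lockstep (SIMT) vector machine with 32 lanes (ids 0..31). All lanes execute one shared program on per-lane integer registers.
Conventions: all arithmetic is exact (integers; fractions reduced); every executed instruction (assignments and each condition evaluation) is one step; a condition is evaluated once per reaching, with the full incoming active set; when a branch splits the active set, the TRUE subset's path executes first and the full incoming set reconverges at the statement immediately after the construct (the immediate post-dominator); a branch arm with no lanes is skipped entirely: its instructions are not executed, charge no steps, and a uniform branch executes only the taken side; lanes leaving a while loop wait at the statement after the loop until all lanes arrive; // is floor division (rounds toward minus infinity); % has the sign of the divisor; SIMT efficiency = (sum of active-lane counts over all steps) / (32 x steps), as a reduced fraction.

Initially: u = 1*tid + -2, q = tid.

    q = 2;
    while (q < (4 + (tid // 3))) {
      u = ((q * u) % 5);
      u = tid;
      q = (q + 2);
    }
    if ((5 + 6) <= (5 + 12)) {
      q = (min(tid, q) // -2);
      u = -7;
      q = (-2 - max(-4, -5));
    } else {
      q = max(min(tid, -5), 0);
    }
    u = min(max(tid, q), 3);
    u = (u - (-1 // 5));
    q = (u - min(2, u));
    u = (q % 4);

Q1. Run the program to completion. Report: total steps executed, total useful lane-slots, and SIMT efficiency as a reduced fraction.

Answer: 34 steps, 788 useful, 197/272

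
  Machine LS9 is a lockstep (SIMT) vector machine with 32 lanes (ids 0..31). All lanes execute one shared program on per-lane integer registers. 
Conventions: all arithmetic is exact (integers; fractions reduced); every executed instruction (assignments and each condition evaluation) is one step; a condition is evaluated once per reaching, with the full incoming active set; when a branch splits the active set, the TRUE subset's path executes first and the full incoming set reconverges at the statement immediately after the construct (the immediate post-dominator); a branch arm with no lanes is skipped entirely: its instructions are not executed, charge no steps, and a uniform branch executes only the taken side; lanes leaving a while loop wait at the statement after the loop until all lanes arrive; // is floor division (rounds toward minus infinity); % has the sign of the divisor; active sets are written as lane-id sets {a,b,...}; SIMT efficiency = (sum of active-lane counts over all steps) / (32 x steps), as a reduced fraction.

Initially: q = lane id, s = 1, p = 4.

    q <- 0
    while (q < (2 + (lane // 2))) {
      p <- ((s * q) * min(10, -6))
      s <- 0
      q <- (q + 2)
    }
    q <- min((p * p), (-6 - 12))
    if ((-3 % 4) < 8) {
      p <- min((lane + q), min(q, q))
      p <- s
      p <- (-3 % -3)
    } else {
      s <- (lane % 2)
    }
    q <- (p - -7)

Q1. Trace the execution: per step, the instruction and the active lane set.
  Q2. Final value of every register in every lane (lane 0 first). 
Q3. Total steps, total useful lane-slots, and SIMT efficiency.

step 0: q <- 0                       {0,1,2,3,4,5,6,7,8,9,10,11,12,13,14,15,16,17,18,19,20,21,22,23,24,25,26,27,28,29,30,31}
step 1: eval (q < (2 + (lane // 2))) {0,1,2,3,4,5,6,7,8,9,10,11,12,13,14,15,16,17,18,19,20,21,22,23,24,25,26,27,28,29,30,31}
step 2: p <- ((s * q) * min(10, -6)) {0,1,2,3,4,5,6,7,8,9,10,11,12,13,14,15,16,17,18,19,20,21,22,23,24,25,26,27,28,29,30,31}
step 3: s <- 0                       {0,1,2,3,4,5,6,7,8,9,10,11,12,13,14,15,16,17,18,19,20,21,22,23,24,25,26,27,28,29,30,31}
step 4: q <- (q + 2)                 {0,1,2,3,4,5,6,7,8,9,10,11,12,13,14,15,16,17,18,19,20,21,22,23,24,25,26,27,28,29,30,31}
step 5: eval (q < (2 + (lane // 2))) {0,1,2,3,4,5,6,7,8,9,10,11,12,13,14,15,16,17,18,19,20,21,22,23,24,25,26,27,28,29,30,31}
step 6: p <- ((s * q) * min(10, -6)) {2,3,4,5,6,7,8,9,10,11,12,13,14,15,16,17,18,19,20,21,22,23,24,25,26,27,28,29,30,31}
step 7: s <- 0                       {2,3,4,5,6,7,8,9,10,11,12,13,14,15,16,17,18,19,20,21,22,23,24,25,26,27,28,29,30,31}
step 8: q <- (q + 2)                 {2,3,4,5,6,7,8,9,10,11,12,13,14,15,16,17,18,19,20,21,22,23,24,25,26,27,28,29,30,31}
step 9: eval (q < (2 + (lane // 2))) {2,3,4,5,6,7,8,9,10,11,12,13,14,15,16,17,18,19,20,21,22,23,24,25,26,27,28,29,30,31}
step 10: p <- ((s * q) * min(10, -6)) {6,7,8,9,10,11,12,13,14,15,16,17,18,19,20,21,22,23,24,25,26,27,28,29,30,31}
step 11: s <- 0                       {6,7,8,9,10,11,12,13,14,15,16,17,18,19,20,21,22,23,24,25,26,27,28,29,30,31}
step 12: q <- (q + 2)                 {6,7,8,9,10,11,12,13,14,15,16,17,18,19,20,21,22,23,24,25,26,27,28,29,30,31}
step 13: eval (q < (2 + (lane // 2))) {6,7,8,9,10,11,12,13,14,15,16,17,18,19,20,21,22,23,24,25,26,27,28,29,30,31}
step 14: p <- ((s * q) * min(10, -6)) {10,11,12,13,14,15,16,17,18,19,20,21,22,23,24,25,26,27,28,29,30,31}
step 15: s <- 0                       {10,11,12,13,14,15,16,17,18,19,20,21,22,23,24,25,26,27,28,29,30,31}
step 16: q <- (q + 2)                 {10,11,12,13,14,15,16,17,18,19,20,21,22,23,24,25,26,27,28,29,30,31}
step 17: eval (q < (2 + (lane // 2))) {10,11,12,13,14,15,16,17,18,19,20,21,22,23,24,25,26,27,28,29,30,31}
step 18: p <- ((s * q) * min(10, -6)) {14,15,16,17,18,19,20,21,22,23,24,25,26,27,28,29,30,31}
step 19: s <- 0                       {14,15,16,17,18,19,20,21,22,23,24,25,26,27,28,29,30,31}
step 20: q <- (q + 2)                 {14,15,16,17,18,19,20,21,22,23,24,25,26,27,28,29,30,31}
step 21: eval (q < (2 + (lane // 2))) {14,15,16,17,18,19,20,21,22,23,24,25,26,27,28,29,30,31}
step 22: p <- ((s * q) * min(10, -6)) {18,19,20,21,22,23,24,25,26,27,28,29,30,31}
step 23: s <- 0                       {18,19,20,21,22,23,24,25,26,27,28,29,30,31}
step 24: q <- (q + 2)                 {18,19,20,21,22,23,24,25,26,27,28,29,30,31}
step 25: eval (q < (2 + (lane // 2))) {18,19,20,21,22,23,24,25,26,27,28,29,30,31}
step 26: p <- ((s * q) * min(10, -6)) {22,23,24,25,26,27,28,29,30,31}
step 27: s <- 0                       {22,23,24,25,26,27,28,29,30,31}
step 28: q <- (q + 2)                 {22,23,24,25,26,27,28,29,30,31}
step 29: eval (q < (2 + (lane // 2))) {22,23,24,25,26,27,28,29,30,31}
step 30: p <- ((s * q) * min(10, -6)) {26,27,28,29,30,31}
step 31: s <- 0                       {26,27,28,29,30,31}
step 32: q <- (q + 2)                 {26,27,28,29,30,31}
step 33: eval (q < (2 + (lane // 2))) {26,27,28,29,30,31}
step 34: p <- ((s * q) * min(10, -6)) {30,31}
step 35: s <- 0                       {30,31}
step 36: q <- (q + 2)                 {30,31}
step 37: eval (q < (2 + (lane // 2))) {30,31}
step 38: q <- min((p * p), (-6 - 12)) {0,1,2,3,4,5,6,7,8,9,10,11,12,13,14,15,16,17,18,19,20,21,22,23,24,25,26,27,28,29,30,31}
step 39: eval ((-3 % 4) < 8)          {0,1,2,3,4,5,6,7,8,9,10,11,12,13,14,15,16,17,18,19,20,21,22,23,24,25,26,27,28,29,30,31}
step 40: p <- min((lane + q), min(q, q)) {0,1,2,3,4,5,6,7,8,9,10,11,12,13,14,15,16,17,18,19,20,21,22,23,24,25,26,27,28,29,30,31}
step 41: p <- s                       {0,1,2,3,4,5,6,7,8,9,10,11,12,13,14,15,16,17,18,19,20,21,22,23,24,25,26,27,28,29,30,31}
step 42: p <- (-3 % -3)               {0,1,2,3,4,5,6,7,8,9,10,11,12,13,14,15,16,17,18,19,20,21,22,23,24,25,26,27,28,29,30,31}
step 43: q <- (p - -7)                {0,1,2,3,4,5,6,7,8,9,10,11,12,13,14,15,16,17,18,19,20,21,22,23,24,25,26,27,28,29,30,31}

Answer: 44 steps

q: 7,7,7,7,7,7,7,7,7,7,7,7,7,7,7,7,7,7,7,7,7,7,7,7,7,7,7,7,7,7,7,7
s: 0,0,0,0,0,0,0,0,0,0,0,0,0,0,0,0,0,0,0,0,0,0,0,0,0,0,0,0,0,0,0,0
p: 0,0,0,0,0,0,0,0,0,0,0,0,0,0,0,0,0,0,0,0,0,0,0,0,0,0,0,0,0,0,0,0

steps = 44; useful = 896; efficiency = 896/1408 = 7/11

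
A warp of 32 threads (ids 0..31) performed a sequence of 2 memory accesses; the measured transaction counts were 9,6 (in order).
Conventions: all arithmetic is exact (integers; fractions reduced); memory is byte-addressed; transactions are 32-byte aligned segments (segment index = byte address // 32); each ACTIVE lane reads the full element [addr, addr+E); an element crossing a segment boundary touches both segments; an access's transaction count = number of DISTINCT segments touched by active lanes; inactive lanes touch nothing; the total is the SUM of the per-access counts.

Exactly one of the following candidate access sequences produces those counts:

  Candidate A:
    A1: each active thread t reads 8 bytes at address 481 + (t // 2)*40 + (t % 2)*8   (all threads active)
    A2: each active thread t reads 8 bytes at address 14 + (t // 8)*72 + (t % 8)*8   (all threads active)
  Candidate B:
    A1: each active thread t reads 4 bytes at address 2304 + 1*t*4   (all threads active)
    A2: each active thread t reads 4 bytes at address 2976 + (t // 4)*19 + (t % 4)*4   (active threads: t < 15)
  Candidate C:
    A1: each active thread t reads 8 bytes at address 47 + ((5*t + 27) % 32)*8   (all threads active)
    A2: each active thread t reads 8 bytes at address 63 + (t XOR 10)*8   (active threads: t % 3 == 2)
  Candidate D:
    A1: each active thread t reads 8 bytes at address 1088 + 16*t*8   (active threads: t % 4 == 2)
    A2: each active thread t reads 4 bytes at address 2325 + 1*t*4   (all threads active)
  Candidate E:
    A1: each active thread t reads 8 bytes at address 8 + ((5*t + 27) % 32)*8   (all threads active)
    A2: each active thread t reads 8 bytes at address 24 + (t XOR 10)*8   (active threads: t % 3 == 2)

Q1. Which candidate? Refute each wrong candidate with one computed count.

A: A1 gives 20 transactions, not 9
B: A1 gives 4 transactions, not 9
C: A2 gives 8 transactions, not 6
D: A1 gives 8 transactions, not 9
E: all counts match (9,6)

Answer: E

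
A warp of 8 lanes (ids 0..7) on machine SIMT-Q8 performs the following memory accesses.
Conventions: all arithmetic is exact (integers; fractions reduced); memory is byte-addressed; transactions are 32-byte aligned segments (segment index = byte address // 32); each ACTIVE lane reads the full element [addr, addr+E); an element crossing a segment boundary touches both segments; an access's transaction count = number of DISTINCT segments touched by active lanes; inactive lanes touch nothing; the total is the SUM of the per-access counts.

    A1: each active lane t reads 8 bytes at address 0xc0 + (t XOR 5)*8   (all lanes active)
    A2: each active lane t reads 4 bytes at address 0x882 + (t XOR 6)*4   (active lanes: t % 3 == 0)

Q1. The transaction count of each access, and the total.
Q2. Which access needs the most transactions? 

A1: 2 transactions
A2: 1 transaction

Answer: 2,1; total 3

Answer: A1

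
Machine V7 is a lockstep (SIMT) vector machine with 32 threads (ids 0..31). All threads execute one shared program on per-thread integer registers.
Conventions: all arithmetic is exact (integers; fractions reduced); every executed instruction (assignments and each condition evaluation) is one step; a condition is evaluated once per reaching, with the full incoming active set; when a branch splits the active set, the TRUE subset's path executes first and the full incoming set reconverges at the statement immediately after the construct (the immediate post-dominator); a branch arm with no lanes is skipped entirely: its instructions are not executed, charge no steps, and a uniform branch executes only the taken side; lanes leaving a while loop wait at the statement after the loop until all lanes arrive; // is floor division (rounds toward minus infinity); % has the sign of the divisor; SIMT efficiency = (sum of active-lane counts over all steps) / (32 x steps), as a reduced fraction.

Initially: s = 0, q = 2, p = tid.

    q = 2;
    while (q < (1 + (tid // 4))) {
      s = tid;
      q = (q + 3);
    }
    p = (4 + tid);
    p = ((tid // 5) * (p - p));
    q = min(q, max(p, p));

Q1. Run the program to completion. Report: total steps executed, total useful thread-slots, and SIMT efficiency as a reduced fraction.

Answer: 11 steps, 268 useful, 67/88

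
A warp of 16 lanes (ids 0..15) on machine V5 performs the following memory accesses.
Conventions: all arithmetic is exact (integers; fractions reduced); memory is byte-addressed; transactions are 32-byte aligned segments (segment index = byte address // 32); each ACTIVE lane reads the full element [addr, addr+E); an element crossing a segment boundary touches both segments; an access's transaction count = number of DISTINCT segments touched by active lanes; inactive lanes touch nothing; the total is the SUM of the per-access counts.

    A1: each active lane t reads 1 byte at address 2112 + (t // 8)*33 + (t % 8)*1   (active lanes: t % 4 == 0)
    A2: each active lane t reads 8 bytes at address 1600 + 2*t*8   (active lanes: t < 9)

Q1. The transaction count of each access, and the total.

A1: 2 transactions
A2: 5 transactions

Answer: 2,5; total 7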